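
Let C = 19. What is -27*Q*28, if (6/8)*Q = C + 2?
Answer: -21168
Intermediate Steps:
Q = 28 (Q = 4*(19 + 2)/3 = (4/3)*21 = 28)
-27*Q*28 = -27*28*28 = -756*28 = -21168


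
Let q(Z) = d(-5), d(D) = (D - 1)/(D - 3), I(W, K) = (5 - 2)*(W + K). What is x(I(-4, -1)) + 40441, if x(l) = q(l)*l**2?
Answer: 162439/4 ≈ 40610.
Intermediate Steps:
I(W, K) = 3*K + 3*W (I(W, K) = 3*(K + W) = 3*K + 3*W)
d(D) = (-1 + D)/(-3 + D)
q(Z) = 3/4 (q(Z) = (-1 - 5)/(-3 - 5) = -6/(-8) = -1/8*(-6) = 3/4)
x(l) = 3*l**2/4
x(I(-4, -1)) + 40441 = 3*(3*(-1) + 3*(-4))**2/4 + 40441 = 3*(-3 - 12)**2/4 + 40441 = (3/4)*(-15)**2 + 40441 = (3/4)*225 + 40441 = 675/4 + 40441 = 162439/4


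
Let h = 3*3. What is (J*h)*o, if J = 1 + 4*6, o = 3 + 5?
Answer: 1800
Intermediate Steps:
h = 9
o = 8
J = 25 (J = 1 + 24 = 25)
(J*h)*o = (25*9)*8 = 225*8 = 1800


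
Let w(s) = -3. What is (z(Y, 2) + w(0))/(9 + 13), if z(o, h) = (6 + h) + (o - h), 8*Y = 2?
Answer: 13/88 ≈ 0.14773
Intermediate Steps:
Y = ¼ (Y = (⅛)*2 = ¼ ≈ 0.25000)
z(o, h) = 6 + o
(z(Y, 2) + w(0))/(9 + 13) = ((6 + ¼) - 3)/(9 + 13) = (25/4 - 3)/22 = (1/22)*(13/4) = 13/88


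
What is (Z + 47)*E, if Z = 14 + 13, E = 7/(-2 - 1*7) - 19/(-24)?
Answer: 37/36 ≈ 1.0278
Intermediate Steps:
E = 1/72 (E = 7/(-2 - 7) - 19*(-1/24) = 7/(-9) + 19/24 = 7*(-1/9) + 19/24 = -7/9 + 19/24 = 1/72 ≈ 0.013889)
Z = 27
(Z + 47)*E = (27 + 47)*(1/72) = 74*(1/72) = 37/36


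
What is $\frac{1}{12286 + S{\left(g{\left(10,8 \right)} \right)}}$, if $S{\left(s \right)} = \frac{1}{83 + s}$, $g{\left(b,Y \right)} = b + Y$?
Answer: $\frac{101}{1240887} \approx 8.1393 \cdot 10^{-5}$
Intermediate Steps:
$g{\left(b,Y \right)} = Y + b$
$\frac{1}{12286 + S{\left(g{\left(10,8 \right)} \right)}} = \frac{1}{12286 + \frac{1}{83 + \left(8 + 10\right)}} = \frac{1}{12286 + \frac{1}{83 + 18}} = \frac{1}{12286 + \frac{1}{101}} = \frac{1}{\frac{1240887}{101}} = \frac{101}{1240887}$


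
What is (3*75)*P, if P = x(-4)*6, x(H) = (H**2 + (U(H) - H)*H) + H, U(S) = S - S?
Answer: -5400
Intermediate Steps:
U(S) = 0
x(H) = H (x(H) = (H**2 + (0 - H)*H) + H = (H**2 + (-H)*H) + H = (H**2 - H**2) + H = 0 + H = H)
P = -24 (P = -4*6 = -24)
(3*75)*P = (3*75)*(-24) = 225*(-24) = -5400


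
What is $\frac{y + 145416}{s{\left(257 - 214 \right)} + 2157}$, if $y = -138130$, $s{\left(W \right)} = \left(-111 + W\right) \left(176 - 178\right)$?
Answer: $\frac{7286}{2293} \approx 3.1775$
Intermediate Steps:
$s{\left(W \right)} = 222 - 2 W$ ($s{\left(W \right)} = \left(-111 + W\right) \left(-2\right) = 222 - 2 W$)
$\frac{y + 145416}{s{\left(257 - 214 \right)} + 2157} = \frac{-138130 + 145416}{\left(222 - 2 \left(257 - 214\right)\right) + 2157} = \frac{7286}{\left(222 - 2 \left(257 - 214\right)\right) + 2157} = \frac{7286}{\left(222 - 86\right) + 2157} = \frac{7286}{136 + 2157} = \frac{7286}{2293}$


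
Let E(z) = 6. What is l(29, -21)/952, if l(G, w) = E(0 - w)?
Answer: 3/476 ≈ 0.0063025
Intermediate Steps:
l(G, w) = 6
l(29, -21)/952 = 6/952 = 6*(1/952) = 3/476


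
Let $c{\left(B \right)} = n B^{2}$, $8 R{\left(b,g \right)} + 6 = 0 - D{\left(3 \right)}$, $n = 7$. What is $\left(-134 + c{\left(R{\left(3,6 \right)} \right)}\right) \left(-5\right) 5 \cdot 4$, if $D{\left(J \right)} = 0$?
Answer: $\frac{52025}{4} \approx 13006.0$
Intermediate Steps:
$R{\left(b,g \right)} = - \frac{3}{4}$ ($R{\left(b,g \right)} = - \frac{3}{4} + \frac{0 - 0}{8} = - \frac{3}{4} + \frac{0 + 0}{8} = - \frac{3}{4} + \frac{1}{8} \cdot 0 = - \frac{3}{4} + 0 = - \frac{3}{4}$)
$c{\left(B \right)} = 7 B^{2}$
$\left(-134 + c{\left(R{\left(3,6 \right)} \right)}\right) \left(-5\right) 5 \cdot 4 = \left(-134 + 7 \left(- \frac{3}{4}\right)^{2}\right) \left(-5\right) 5 \cdot 4 = \left(-134 + 7 \cdot \frac{9}{16}\right) \left(\left(-25\right) 4\right) = \left(-134 + \frac{63}{16}\right) \left(-100\right) = \left(- \frac{2081}{16}\right) \left(-100\right) = \frac{52025}{4}$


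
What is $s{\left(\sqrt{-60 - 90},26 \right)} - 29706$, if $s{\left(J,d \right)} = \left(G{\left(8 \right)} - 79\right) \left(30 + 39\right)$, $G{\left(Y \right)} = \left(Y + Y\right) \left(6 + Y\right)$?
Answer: $-19701$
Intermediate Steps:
$G{\left(Y \right)} = 2 Y \left(6 + Y\right)$
$s{\left(J,d \right)} = 10005$ ($s{\left(J,d \right)} = \left(2 \cdot 8 \left(6 + 8\right) - 79\right) \left(30 + 39\right) = \left(2 \cdot 8 \cdot 14 - 79\right) 69 = \left(224 - 79\right) 69 = 145 \cdot 69 = 10005$)
$s{\left(\sqrt{-60 - 90},26 \right)} - 29706 = 10005 - 29706 = -19701$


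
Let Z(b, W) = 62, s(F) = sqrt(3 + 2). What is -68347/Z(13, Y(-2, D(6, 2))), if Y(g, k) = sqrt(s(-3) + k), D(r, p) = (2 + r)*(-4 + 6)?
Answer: -68347/62 ≈ -1102.4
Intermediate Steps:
D(r, p) = 4 + 2*r (D(r, p) = (2 + r)*2 = 4 + 2*r)
s(F) = sqrt(5)
Y(g, k) = sqrt(k + sqrt(5)) (Y(g, k) = sqrt(sqrt(5) + k) = sqrt(k + sqrt(5)))
-68347/Z(13, Y(-2, D(6, 2))) = -68347/62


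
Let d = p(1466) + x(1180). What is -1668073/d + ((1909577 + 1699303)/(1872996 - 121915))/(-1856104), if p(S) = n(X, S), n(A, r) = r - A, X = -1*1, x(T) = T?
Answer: -677693950660084039/1075406102872291 ≈ -630.17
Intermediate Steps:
X = -1
p(S) = 1 + S (p(S) = S - 1*(-1) = S + 1 = 1 + S)
d = 2647 (d = (1 + 1466) + 1180 = 1467 + 1180 = 2647)
-1668073/d + ((1909577 + 1699303)/(1872996 - 121915))/(-1856104) = -1668073/2647 + ((1909577 + 1699303)/(1872996 - 121915))/(-1856104) = -1668073*1/2647 + (3608880/1751081)*(-1/1856104) = -1668073/2647 + (3608880*(1/1751081))*(-1/1856104) = -1668073/2647 + (3608880/1751081)*(-1/1856104) = -1668073/2647 - 451110/406273556053 = -677693950660084039/1075406102872291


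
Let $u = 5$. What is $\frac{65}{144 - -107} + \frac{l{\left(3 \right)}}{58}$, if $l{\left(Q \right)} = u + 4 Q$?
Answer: $\frac{8037}{14558} \approx 0.55207$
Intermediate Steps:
$l{\left(Q \right)} = 5 + 4 Q$
$\frac{65}{144 - -107} + \frac{l{\left(3 \right)}}{58} = \frac{65}{144 - -107} + \frac{5 + 4 \cdot 3}{58} = \frac{65}{144 + 107} + \left(5 + 12\right) \frac{1}{58} = \frac{65}{251} + 17 \cdot \frac{1}{58} = 65 \cdot \frac{1}{251} + \frac{17}{58} = \frac{65}{251} + \frac{17}{58} = \frac{8037}{14558}$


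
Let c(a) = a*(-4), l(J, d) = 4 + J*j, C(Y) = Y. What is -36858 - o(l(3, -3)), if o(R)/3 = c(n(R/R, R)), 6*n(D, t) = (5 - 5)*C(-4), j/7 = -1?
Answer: -36858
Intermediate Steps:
j = -7 (j = 7*(-1) = -7)
l(J, d) = 4 - 7*J (l(J, d) = 4 + J*(-7) = 4 - 7*J)
n(D, t) = 0 (n(D, t) = ((5 - 5)*(-4))/6 = (0*(-4))/6 = (⅙)*0 = 0)
c(a) = -4*a
o(R) = 0 (o(R) = 3*(-4*0) = 3*0 = 0)
-36858 - o(l(3, -3)) = -36858 - 1*0 = -36858 + 0 = -36858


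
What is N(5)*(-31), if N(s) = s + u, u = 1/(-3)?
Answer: -434/3 ≈ -144.67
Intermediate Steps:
u = -⅓ (u = 1*(-⅓) = -⅓ ≈ -0.33333)
N(s) = -⅓ + s (N(s) = s - ⅓ = -⅓ + s)
N(5)*(-31) = (-⅓ + 5)*(-31) = (14/3)*(-31) = -434/3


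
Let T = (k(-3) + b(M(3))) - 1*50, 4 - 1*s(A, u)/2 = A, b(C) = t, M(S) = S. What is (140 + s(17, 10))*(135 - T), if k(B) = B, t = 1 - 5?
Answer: 21888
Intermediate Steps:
t = -4
b(C) = -4
s(A, u) = 8 - 2*A
T = -57 (T = (-3 - 4) - 1*50 = -7 - 50 = -57)
(140 + s(17, 10))*(135 - T) = (140 + (8 - 2*17))*(135 - 1*(-57)) = (140 + (8 - 34))*(135 + 57) = (140 - 26)*192 = 114*192 = 21888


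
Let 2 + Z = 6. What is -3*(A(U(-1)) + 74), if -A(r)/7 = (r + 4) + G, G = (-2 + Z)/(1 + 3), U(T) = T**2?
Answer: -213/2 ≈ -106.50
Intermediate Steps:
Z = 4 (Z = -2 + 6 = 4)
G = 1/2 (G = (-2 + 4)/(1 + 3) = 2/4 = 2*(1/4) = 1/2 ≈ 0.50000)
A(r) = -63/2 - 7*r (A(r) = -7*((r + 4) + 1/2) = -7*((4 + r) + 1/2) = -7*(9/2 + r) = -63/2 - 7*r)
-3*(A(U(-1)) + 74) = -3*((-63/2 - 7*(-1)**2) + 74) = -3*((-63/2 - 7*1) + 74) = -3*((-63/2 - 7) + 74) = -3*(-77/2 + 74) = -3*71/2 = -213/2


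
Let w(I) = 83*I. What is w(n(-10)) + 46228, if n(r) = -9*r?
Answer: 53698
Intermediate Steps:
w(n(-10)) + 46228 = 83*(-9*(-10)) + 46228 = 83*90 + 46228 = 7470 + 46228 = 53698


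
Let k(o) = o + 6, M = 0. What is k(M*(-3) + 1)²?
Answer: 49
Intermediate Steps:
k(o) = 6 + o
k(M*(-3) + 1)² = (6 + (0*(-3) + 1))² = (6 + (0 + 1))² = (6 + 1)² = 7² = 49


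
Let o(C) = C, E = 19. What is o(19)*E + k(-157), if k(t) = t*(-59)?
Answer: 9624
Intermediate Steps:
k(t) = -59*t
o(19)*E + k(-157) = 19*19 - 59*(-157) = 361 + 9263 = 9624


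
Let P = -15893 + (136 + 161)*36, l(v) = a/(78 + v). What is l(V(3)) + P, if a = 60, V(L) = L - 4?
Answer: -400417/77 ≈ -5200.2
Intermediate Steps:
V(L) = -4 + L
l(v) = 60/(78 + v)
P = -5201 (P = -15893 + 297*36 = -15893 + 10692 = -5201)
l(V(3)) + P = 60/(78 + (-4 + 3)) - 5201 = 60/(78 - 1) - 5201 = 60/77 - 5201 = -400417/77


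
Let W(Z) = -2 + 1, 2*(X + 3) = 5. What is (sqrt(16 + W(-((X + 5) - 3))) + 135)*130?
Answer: 17550 + 130*sqrt(15) ≈ 18054.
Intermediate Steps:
X = -1/2 (X = -3 + (1/2)*5 = -3 + 5/2 = -1/2 ≈ -0.50000)
W(Z) = -1
(sqrt(16 + W(-((X + 5) - 3))) + 135)*130 = (sqrt(16 - 1) + 135)*130 = (sqrt(15) + 135)*130 = (135 + sqrt(15))*130 = 17550 + 130*sqrt(15)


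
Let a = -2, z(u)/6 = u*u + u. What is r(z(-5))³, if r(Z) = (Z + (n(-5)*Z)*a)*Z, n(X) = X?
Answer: 3974344704000000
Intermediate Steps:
z(u) = 6*u + 6*u² (z(u) = 6*(u*u + u) = 6*(u² + u) = 6*(u + u²) = 6*u + 6*u²)
r(Z) = 11*Z² (r(Z) = (Z - 5*Z*(-2))*Z = (Z + 10*Z)*Z = (11*Z)*Z = 11*Z²)
r(z(-5))³ = (11*(6*(-5)*(1 - 5))²)³ = (11*(6*(-5)*(-4))²)³ = (11*120²)³ = (11*14400)³ = 158400³ = 3974344704000000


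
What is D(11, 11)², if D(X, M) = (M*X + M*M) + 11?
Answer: 64009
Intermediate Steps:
D(X, M) = 11 + M² + M*X (D(X, M) = (M*X + M²) + 11 = (M² + M*X) + 11 = 11 + M² + M*X)
D(11, 11)² = (11 + 11² + 11*11)² = (11 + 121 + 121)² = 253² = 64009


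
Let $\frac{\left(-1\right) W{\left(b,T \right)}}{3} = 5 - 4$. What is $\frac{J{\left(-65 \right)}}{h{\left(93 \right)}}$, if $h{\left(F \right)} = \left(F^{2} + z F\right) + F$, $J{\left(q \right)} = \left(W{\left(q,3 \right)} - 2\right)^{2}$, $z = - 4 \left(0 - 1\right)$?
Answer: $\frac{25}{9114} \approx 0.002743$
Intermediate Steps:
$W{\left(b,T \right)} = -3$ ($W{\left(b,T \right)} = - 3 \left(5 - 4\right) = \left(-3\right) 1 = -3$)
$z = 4$ ($z = \left(-4\right) \left(-1\right) = 4$)
$J{\left(q \right)} = 25$ ($J{\left(q \right)} = \left(-3 - 2\right)^{2} = \left(-5\right)^{2} = 25$)
$h{\left(F \right)} = F^{2} + 5 F$ ($h{\left(F \right)} = \left(F^{2} + 4 F\right) + F = F^{2} + 5 F$)
$\frac{J{\left(-65 \right)}}{h{\left(93 \right)}} = \frac{25}{93 \left(5 + 93\right)} = \frac{25}{93 \cdot 98} = \frac{25}{9114}$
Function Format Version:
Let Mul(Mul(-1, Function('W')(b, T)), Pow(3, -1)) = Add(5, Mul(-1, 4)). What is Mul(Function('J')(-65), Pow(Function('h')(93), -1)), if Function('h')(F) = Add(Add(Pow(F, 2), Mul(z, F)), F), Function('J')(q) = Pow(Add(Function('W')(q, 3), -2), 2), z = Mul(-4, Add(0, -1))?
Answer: Rational(25, 9114) ≈ 0.0027430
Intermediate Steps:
Function('W')(b, T) = -3 (Function('W')(b, T) = Mul(-3, Add(5, Mul(-1, 4))) = Mul(-3, Add(5, -4)) = Mul(-3, 1) = -3)
z = 4 (z = Mul(-4, -1) = 4)
Function('J')(q) = 25 (Function('J')(q) = Pow(Add(-3, -2), 2) = Pow(-5, 2) = 25)
Function('h')(F) = Add(Pow(F, 2), Mul(5, F)) (Function('h')(F) = Add(Add(Pow(F, 2), Mul(4, F)), F) = Add(Pow(F, 2), Mul(5, F)))
Mul(Function('J')(-65), Pow(Function('h')(93), -1)) = Mul(25, Pow(Mul(93, Add(5, 93)), -1)) = Mul(25, Pow(Mul(93, 98), -1)) = Mul(25, Pow(9114, -1)) = Mul(25, Rational(1, 9114)) = Rational(25, 9114)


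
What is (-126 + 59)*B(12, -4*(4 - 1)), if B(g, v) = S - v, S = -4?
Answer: -536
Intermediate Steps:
B(g, v) = -4 - v
(-126 + 59)*B(12, -4*(4 - 1)) = (-126 + 59)*(-4 - (-4)*(4 - 1)) = -67*(-4 - (-4)*3) = -67*(-4 - 1*(-12)) = -67*(-4 + 12) = -67*8 = -536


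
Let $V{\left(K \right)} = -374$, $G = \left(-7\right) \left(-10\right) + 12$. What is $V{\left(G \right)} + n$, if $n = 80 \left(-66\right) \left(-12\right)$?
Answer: $62986$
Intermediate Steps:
$G = 82$ ($G = 70 + 12 = 82$)
$n = 63360$ ($n = \left(-5280\right) \left(-12\right) = 63360$)
$V{\left(G \right)} + n = -374 + 63360 = 62986$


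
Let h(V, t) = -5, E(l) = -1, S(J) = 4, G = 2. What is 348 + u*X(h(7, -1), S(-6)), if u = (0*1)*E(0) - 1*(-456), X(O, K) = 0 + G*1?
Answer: 1260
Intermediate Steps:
X(O, K) = 2 (X(O, K) = 0 + 2*1 = 0 + 2 = 2)
u = 456 (u = (0*1)*(-1) - 1*(-456) = 0*(-1) + 456 = 0 + 456 = 456)
348 + u*X(h(7, -1), S(-6)) = 348 + 456*2 = 348 + 912 = 1260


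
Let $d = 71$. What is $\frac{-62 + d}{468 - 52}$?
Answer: $\frac{9}{416} \approx 0.021635$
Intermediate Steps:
$\frac{-62 + d}{468 - 52} = \frac{-62 + 71}{468 - 52} = \frac{9}{416}$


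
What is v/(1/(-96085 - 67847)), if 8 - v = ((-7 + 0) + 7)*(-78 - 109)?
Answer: -1311456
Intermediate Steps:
v = 8 (v = 8 - ((-7 + 0) + 7)*(-78 - 109) = 8 - (-7 + 7)*(-187) = 8 - 0*(-187) = 8 - 1*0 = 8 + 0 = 8)
v/(1/(-96085 - 67847)) = 8/(1/(-96085 - 67847)) = 8/(1/(-163932)) = 8/(-1/163932) = 8*(-163932) = -1311456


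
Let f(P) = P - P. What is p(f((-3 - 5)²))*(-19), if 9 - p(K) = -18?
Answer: -513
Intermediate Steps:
f(P) = 0
p(K) = 27 (p(K) = 9 - 1*(-18) = 9 + 18 = 27)
p(f((-3 - 5)²))*(-19) = 27*(-19) = -513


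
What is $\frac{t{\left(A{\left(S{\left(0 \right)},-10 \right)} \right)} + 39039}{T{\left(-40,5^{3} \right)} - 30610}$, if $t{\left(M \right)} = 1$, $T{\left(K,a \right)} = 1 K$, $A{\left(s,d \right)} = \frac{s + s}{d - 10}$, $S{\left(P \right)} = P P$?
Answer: $- \frac{3904}{3065} \approx -1.2737$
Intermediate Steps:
$S{\left(P \right)} = P^{2}$
$A{\left(s,d \right)} = \frac{2 s}{-10 + d}$
$T{\left(K,a \right)} = K$
$\frac{t{\left(A{\left(S{\left(0 \right)},-10 \right)} \right)} + 39039}{T{\left(-40,5^{3} \right)} - 30610} = \frac{1 + 39039}{-40 - 30610} = \frac{39040}{-30650} = 39040 \left(- \frac{1}{30650}\right) = - \frac{3904}{3065}$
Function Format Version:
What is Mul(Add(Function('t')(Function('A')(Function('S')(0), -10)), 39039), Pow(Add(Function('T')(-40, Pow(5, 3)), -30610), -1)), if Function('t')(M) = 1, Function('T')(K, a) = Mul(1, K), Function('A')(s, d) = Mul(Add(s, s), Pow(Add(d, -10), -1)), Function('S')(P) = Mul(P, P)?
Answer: Rational(-3904, 3065) ≈ -1.2737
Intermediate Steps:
Function('S')(P) = Pow(P, 2)
Function('A')(s, d) = Mul(2, s, Pow(Add(-10, d), -1)) (Function('A')(s, d) = Mul(Mul(2, s), Pow(Add(-10, d), -1)) = Mul(2, s, Pow(Add(-10, d), -1)))
Function('T')(K, a) = K
Mul(Add(Function('t')(Function('A')(Function('S')(0), -10)), 39039), Pow(Add(Function('T')(-40, Pow(5, 3)), -30610), -1)) = Mul(Add(1, 39039), Pow(Add(-40, -30610), -1)) = Mul(39040, Pow(-30650, -1)) = Mul(39040, Rational(-1, 30650)) = Rational(-3904, 3065)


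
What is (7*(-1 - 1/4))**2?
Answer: 1225/16 ≈ 76.563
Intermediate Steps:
(7*(-1 - 1/4))**2 = (7*(-5/4))**2 = (-35/4)**2 = 1225/16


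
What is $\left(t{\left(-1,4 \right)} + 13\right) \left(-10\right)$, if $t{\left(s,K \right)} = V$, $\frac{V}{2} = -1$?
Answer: $-110$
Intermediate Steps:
$V = -2$ ($V = 2 \left(-1\right) = -2$)
$t{\left(s,K \right)} = -2$
$\left(t{\left(-1,4 \right)} + 13\right) \left(-10\right) = \left(-2 + 13\right) \left(-10\right) = 11 \left(-10\right) = -110$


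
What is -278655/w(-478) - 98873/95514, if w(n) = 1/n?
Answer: 12722186755387/95514 ≈ 1.3320e+8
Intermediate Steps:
-278655/w(-478) - 98873/95514 = -278655/(1/(-478)) - 98873/95514 = -278655/(-1/478) - 98873*1/95514 = -278655*(-478) - 98873/95514 = 133197090 - 98873/95514 = 12722186755387/95514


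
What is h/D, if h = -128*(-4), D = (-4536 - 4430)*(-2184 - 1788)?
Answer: 64/4451619 ≈ 1.4377e-5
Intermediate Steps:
D = 35612952 (D = -8966*(-3972) = 35612952)
h = 512
h/D = 512/35612952 = 512*(1/35612952) = 64/4451619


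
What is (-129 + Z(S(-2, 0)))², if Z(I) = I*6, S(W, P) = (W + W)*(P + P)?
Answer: 16641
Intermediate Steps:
S(W, P) = 4*P*W (S(W, P) = (2*W)*(2*P) = 4*P*W)
Z(I) = 6*I
(-129 + Z(S(-2, 0)))² = (-129 + 6*(4*0*(-2)))² = (-129 + 6*0)² = (-129 + 0)² = (-129)² = 16641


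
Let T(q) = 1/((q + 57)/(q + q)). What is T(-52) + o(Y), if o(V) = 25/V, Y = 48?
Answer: -4867/240 ≈ -20.279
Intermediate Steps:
T(q) = 2*q/(57 + q) (T(q) = 1/((57 + q)/((2*q))) = 1/((57 + q)*(1/(2*q))) = 1/((57 + q)/(2*q)) = 2*q/(57 + q))
T(-52) + o(Y) = 2*(-52)/(57 - 52) + 25/48 = 2*(-52)/5 + 25*(1/48) = 2*(-52)*(1/5) + 25/48 = -104/5 + 25/48 = -4867/240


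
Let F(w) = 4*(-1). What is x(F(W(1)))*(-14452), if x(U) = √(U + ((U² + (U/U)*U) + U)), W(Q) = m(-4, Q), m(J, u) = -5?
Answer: -28904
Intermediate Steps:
W(Q) = -5
F(w) = -4
x(U) = √(U² + 3*U) (x(U) = √(U + ((U² + 1*U) + U)) = √(U + ((U² + U) + U)) = √(U + ((U + U²) + U)) = √(U + (U² + 2*U)) = √(U² + 3*U))
x(F(W(1)))*(-14452) = √(-4*(3 - 4))*(-14452) = √(-4*(-1))*(-14452) = √4*(-14452) = 2*(-14452) = -28904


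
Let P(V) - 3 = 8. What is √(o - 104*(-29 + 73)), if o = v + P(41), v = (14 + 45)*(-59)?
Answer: 3*I*√894 ≈ 89.699*I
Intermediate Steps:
P(V) = 11 (P(V) = 3 + 8 = 11)
v = -3481 (v = 59*(-59) = -3481)
o = -3470 (o = -3481 + 11 = -3470)
√(o - 104*(-29 + 73)) = √(-3470 - 104*(-29 + 73)) = √(-3470 - 104*44) = √(-3470 - 4576) = √(-8046) = 3*I*√894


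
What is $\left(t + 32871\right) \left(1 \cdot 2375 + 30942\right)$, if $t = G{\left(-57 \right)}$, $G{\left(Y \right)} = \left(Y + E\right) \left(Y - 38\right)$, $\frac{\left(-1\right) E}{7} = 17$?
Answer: $1652223347$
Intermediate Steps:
$E = -119$ ($E = \left(-7\right) 17 = -119$)
$G{\left(Y \right)} = \left(-119 + Y\right) \left(-38 + Y\right)$ ($G{\left(Y \right)} = \left(Y - 119\right) \left(Y - 38\right) = \left(-119 + Y\right) \left(-38 + Y\right)$)
$t = 16720$ ($t = 4522 + \left(-57\right)^{2} - -8949 = 4522 + 3249 + 8949 = 16720$)
$\left(t + 32871\right) \left(1 \cdot 2375 + 30942\right) = \left(16720 + 32871\right) \left(1 \cdot 2375 + 30942\right) = 49591 \left(2375 + 30942\right) = 49591 \cdot 33317 = 1652223347$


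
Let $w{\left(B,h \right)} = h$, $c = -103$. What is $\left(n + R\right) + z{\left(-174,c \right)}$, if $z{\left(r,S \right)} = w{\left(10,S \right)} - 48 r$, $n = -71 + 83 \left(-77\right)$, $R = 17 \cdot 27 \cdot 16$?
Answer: $9131$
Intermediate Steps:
$R = 7344$ ($R = 459 \cdot 16 = 7344$)
$n = -6462$ ($n = -71 - 6391 = -6462$)
$z{\left(r,S \right)} = S - 48 r$
$\left(n + R\right) + z{\left(-174,c \right)} = \left(-6462 + 7344\right) - -8249 = 882 + \left(-103 + 8352\right) = 882 + 8249 = 9131$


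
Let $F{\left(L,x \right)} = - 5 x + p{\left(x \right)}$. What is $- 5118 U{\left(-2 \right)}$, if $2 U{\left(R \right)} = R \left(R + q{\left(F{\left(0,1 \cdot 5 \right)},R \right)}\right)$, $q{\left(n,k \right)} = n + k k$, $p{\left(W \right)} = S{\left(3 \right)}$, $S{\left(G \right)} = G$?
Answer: $-102360$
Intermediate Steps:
$p{\left(W \right)} = 3$
$F{\left(L,x \right)} = 3 - 5 x$ ($F{\left(L,x \right)} = - 5 x + 3 = 3 - 5 x$)
$q{\left(n,k \right)} = n + k^{2}$
$U{\left(R \right)} = \frac{R \left(-22 + R + R^{2}\right)}{2}$ ($U{\left(R \right)} = \frac{R \left(R + \left(\left(3 - 5 \cdot 1 \cdot 5\right) + R^{2}\right)\right)}{2} = \frac{R \left(R + \left(\left(3 - 25\right) + R^{2}\right)\right)}{2} = \frac{R \left(R + \left(-22 + R^{2}\right)\right)}{2} = \frac{R \left(-22 + R + R^{2}\right)}{2}$)
$- 5118 U{\left(-2 \right)} = - 5118 \cdot \frac{1}{2} \left(-2\right) \left(-22 - 2 + \left(-2\right)^{2}\right) = - 5118 \cdot \frac{1}{2} \left(-2\right) \left(-22 - 2 + 4\right) = - 5118 \cdot \frac{1}{2} \left(-2\right) \left(-20\right) = \left(-5118\right) 20 = -102360$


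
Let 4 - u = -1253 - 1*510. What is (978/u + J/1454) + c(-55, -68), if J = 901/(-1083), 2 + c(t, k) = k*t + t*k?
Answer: 365066622173/48815142 ≈ 7478.6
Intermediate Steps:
u = 1767 (u = 4 - (-1253 - 1*510) = 4 - (-1253 - 510) = 4 - 1*(-1763) = 4 + 1763 = 1767)
c(t, k) = -2 + 2*k*t (c(t, k) = -2 + (k*t + t*k) = -2 + (k*t + k*t) = -2 + 2*k*t)
J = -901/1083 (J = 901*(-1/1083) = -901/1083 ≈ -0.83195)
(978/u + J/1454) + c(-55, -68) = (978/1767 - 901/1083/1454) + (-2 + 2*(-68)*(-55)) = (978*(1/1767) - 901/1083*1/1454) + (-2 + 7480) = (326/589 - 901/1574682) + 7478 = 26990297/48815142 + 7478 = 365066622173/48815142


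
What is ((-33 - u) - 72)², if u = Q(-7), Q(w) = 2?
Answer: 11449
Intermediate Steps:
u = 2
((-33 - u) - 72)² = ((-33 - 1*2) - 72)² = ((-33 - 2) - 72)² = (-35 - 72)² = (-107)² = 11449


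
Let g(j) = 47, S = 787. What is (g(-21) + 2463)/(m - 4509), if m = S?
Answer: -1255/1861 ≈ -0.67437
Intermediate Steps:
m = 787
(g(-21) + 2463)/(m - 4509) = (47 + 2463)/(787 - 4509) = 2510/(-3722) = 2510*(-1/3722) = -1255/1861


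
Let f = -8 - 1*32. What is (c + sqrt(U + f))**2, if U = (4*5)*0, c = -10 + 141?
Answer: 17121 + 524*I*sqrt(10) ≈ 17121.0 + 1657.0*I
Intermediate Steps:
c = 131
U = 0 (U = 20*0 = 0)
f = -40 (f = -8 - 32 = -40)
(c + sqrt(U + f))**2 = (131 + sqrt(0 - 40))**2 = (131 + sqrt(-40))**2 = (131 + 2*I*sqrt(10))**2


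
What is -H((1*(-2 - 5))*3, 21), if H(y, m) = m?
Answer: -21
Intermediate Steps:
-H((1*(-2 - 5))*3, 21) = -1*21 = -21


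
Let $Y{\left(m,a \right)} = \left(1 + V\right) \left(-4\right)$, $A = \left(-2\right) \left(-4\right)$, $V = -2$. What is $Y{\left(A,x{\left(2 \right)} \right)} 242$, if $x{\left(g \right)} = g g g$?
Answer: $968$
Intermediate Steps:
$x{\left(g \right)} = g^{3}$ ($x{\left(g \right)} = g^{2} g = g^{3}$)
$A = 8$
$Y{\left(m,a \right)} = 4$ ($Y{\left(m,a \right)} = \left(1 - 2\right) \left(-4\right) = \left(-1\right) \left(-4\right) = 4$)
$Y{\left(A,x{\left(2 \right)} \right)} 242 = 4 \cdot 242 = 968$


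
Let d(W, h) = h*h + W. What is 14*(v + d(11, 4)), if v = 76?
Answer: 1442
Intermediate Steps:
d(W, h) = W + h² (d(W, h) = h² + W = W + h²)
14*(v + d(11, 4)) = 14*(76 + (11 + 4²)) = 14*(76 + (11 + 16)) = 14*(76 + 27) = 14*103 = 1442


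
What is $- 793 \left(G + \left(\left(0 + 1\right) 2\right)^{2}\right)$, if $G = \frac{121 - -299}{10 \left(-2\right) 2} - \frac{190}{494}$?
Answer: $\frac{10919}{2} \approx 5459.5$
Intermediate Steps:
$G = - \frac{283}{26}$ ($G = \frac{121 + 299}{\left(-20\right) 2} - \frac{5}{13} = \frac{420}{-40} - \frac{5}{13} = 420 \left(- \frac{1}{40}\right) - \frac{5}{13} = - \frac{21}{2} - \frac{5}{13} = - \frac{283}{26} \approx -10.885$)
$- 793 \left(G + \left(\left(0 + 1\right) 2\right)^{2}\right) = - 793 \left(- \frac{283}{26} + \left(\left(0 + 1\right) 2\right)^{2}\right) = - 793 \left(- \frac{283}{26} + \left(1 \cdot 2\right)^{2}\right) = - 793 \left(- \frac{283}{26} + 2^{2}\right) = - 793 \left(- \frac{283}{26} + 4\right) = \left(-793\right) \left(- \frac{179}{26}\right) = \frac{10919}{2}$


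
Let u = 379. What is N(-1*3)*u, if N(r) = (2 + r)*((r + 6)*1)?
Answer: -1137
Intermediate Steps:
N(r) = (2 + r)*(6 + r) (N(r) = (2 + r)*((6 + r)*1) = (2 + r)*(6 + r))
N(-1*3)*u = (12 + (-1*3)**2 + 8*(-1*3))*379 = (12 + (-3)**2 + 8*(-3))*379 = (12 + 9 - 24)*379 = -3*379 = -1137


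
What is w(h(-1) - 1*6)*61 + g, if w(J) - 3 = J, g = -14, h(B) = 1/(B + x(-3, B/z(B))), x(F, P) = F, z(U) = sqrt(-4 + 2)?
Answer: -849/4 ≈ -212.25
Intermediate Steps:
z(U) = I*sqrt(2) (z(U) = sqrt(-2) = I*sqrt(2))
h(B) = 1/(-3 + B) (h(B) = 1/(B - 3) = 1/(-3 + B))
w(J) = 3 + J
w(h(-1) - 1*6)*61 + g = (3 + (1/(-3 - 1) - 1*6))*61 - 14 = (3 + (1/(-4) - 6))*61 - 14 = (3 + (-1/4 - 6))*61 - 14 = (3 - 25/4)*61 - 14 = -13/4*61 - 14 = -793/4 - 14 = -849/4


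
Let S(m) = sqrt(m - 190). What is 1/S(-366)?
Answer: -I*sqrt(139)/278 ≈ -0.042409*I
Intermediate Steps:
S(m) = sqrt(-190 + m)
1/S(-366) = 1/(sqrt(-190 - 366)) = 1/(sqrt(-556)) = 1/(2*I*sqrt(139)) = -I*sqrt(139)/278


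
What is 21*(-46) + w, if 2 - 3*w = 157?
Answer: -3053/3 ≈ -1017.7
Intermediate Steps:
w = -155/3 (w = 2/3 - 1/3*157 = 2/3 - 157/3 = -155/3 ≈ -51.667)
21*(-46) + w = 21*(-46) - 155/3 = -966 - 155/3 = -3053/3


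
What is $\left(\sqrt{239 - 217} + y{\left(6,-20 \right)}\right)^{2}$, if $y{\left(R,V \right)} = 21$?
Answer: $\left(21 + \sqrt{22}\right)^{2} \approx 660.0$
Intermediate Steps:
$\left(\sqrt{239 - 217} + y{\left(6,-20 \right)}\right)^{2} = \left(\sqrt{239 - 217} + 21\right)^{2} = \left(\sqrt{22} + 21\right)^{2} = \left(21 + \sqrt{22}\right)^{2}$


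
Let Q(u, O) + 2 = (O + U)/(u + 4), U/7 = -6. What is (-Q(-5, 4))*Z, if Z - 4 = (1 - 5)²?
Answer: -720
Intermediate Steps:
U = -42 (U = 7*(-6) = -42)
Q(u, O) = -2 + (-42 + O)/(4 + u) (Q(u, O) = -2 + (O - 42)/(u + 4) = -2 + (-42 + O)/(4 + u))
Z = 20 (Z = 4 + (1 - 5)² = 4 + (-4)² = 4 + 16 = 20)
(-Q(-5, 4))*Z = -(-50 + 4 - 2*(-5))/(4 - 5)*20 = -(-50 + 4 + 10)/(-1)*20 = -(-1)*(-36)*20 = -1*36*20 = -36*20 = -720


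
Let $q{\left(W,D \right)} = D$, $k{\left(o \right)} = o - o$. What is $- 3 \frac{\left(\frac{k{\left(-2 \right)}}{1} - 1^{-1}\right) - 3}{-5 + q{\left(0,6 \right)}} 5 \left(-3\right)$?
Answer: $-180$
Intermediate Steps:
$k{\left(o \right)} = 0$
$- 3 \frac{\left(\frac{k{\left(-2 \right)}}{1} - 1^{-1}\right) - 3}{-5 + q{\left(0,6 \right)}} 5 \left(-3\right) = - 3 \frac{\left(\frac{0}{1} - 1^{-1}\right) - 3}{-5 + 6} \cdot 5 \left(-3\right) = - 3 \frac{\left(0 \cdot 1 - 1\right) - 3}{1} \cdot 5 \left(-3\right) = - 3 \left(\left(0 - 1\right) - 3\right) 1 \cdot 5 \left(-3\right) = - 3 \left(-1 - 3\right) 1 \cdot 5 \left(-3\right) = - 3 \left(\left(-4\right) 1\right) 5 \left(-3\right) = \left(-3\right) \left(-4\right) 5 \left(-3\right) = 12 \cdot 5 \left(-3\right) = 60 \left(-3\right) = -180$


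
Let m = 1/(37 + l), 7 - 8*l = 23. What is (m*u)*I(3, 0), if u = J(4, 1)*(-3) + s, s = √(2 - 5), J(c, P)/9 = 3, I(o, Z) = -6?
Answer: 486/35 - 6*I*√3/35 ≈ 13.886 - 0.29692*I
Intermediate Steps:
l = -2 (l = 7/8 - ⅛*23 = 7/8 - 23/8 = -2)
J(c, P) = 27 (J(c, P) = 9*3 = 27)
s = I*√3 (s = √(-3) = I*√3 ≈ 1.732*I)
u = -81 + I*√3 (u = 27*(-3) + I*√3 = -81 + I*√3 ≈ -81.0 + 1.732*I)
m = 1/35 (m = 1/(37 - 2) = 1/35 ≈ 0.028571)
(m*u)*I(3, 0) = ((-81 + I*√3)/35)*(-6) = (-81/35 + I*√3/35)*(-6) = 486/35 - 6*I*√3/35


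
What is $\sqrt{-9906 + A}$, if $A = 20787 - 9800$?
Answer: $\sqrt{1081} \approx 32.879$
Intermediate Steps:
$A = 10987$ ($A = 20787 - 9800 = 10987$)
$\sqrt{-9906 + A} = \sqrt{-9906 + 10987} = \sqrt{1081}$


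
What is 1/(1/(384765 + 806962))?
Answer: 1191727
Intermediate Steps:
1/(1/(384765 + 806962)) = 1/(1/1191727) = 1191727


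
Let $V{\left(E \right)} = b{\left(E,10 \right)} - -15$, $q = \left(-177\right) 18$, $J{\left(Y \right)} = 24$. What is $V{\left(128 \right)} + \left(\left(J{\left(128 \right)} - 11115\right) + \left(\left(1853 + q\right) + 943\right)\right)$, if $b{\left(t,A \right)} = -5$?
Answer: $-11471$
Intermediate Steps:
$q = -3186$
$V{\left(E \right)} = 10$ ($V{\left(E \right)} = -5 - -15 = -5 + 15 = 10$)
$V{\left(128 \right)} + \left(\left(J{\left(128 \right)} - 11115\right) + \left(\left(1853 + q\right) + 943\right)\right) = 10 + \left(\left(24 - 11115\right) + \left(\left(1853 - 3186\right) + 943\right)\right) = 10 + \left(-11091 + \left(-1333 + 943\right)\right) = 10 - 11481 = -11471$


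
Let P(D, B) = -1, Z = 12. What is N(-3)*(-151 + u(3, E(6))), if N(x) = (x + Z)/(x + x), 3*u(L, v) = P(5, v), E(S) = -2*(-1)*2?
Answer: 227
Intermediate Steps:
E(S) = 4 (E(S) = 2*2 = 4)
u(L, v) = -⅓ (u(L, v) = (⅓)*(-1) = -⅓)
N(x) = (12 + x)/(2*x) (N(x) = (x + 12)/(x + x) = (12 + x)/((2*x)) = (12 + x)*(1/(2*x)) = (12 + x)/(2*x))
N(-3)*(-151 + u(3, E(6))) = ((½)*(12 - 3)/(-3))*(-151 - ⅓) = ((½)*(-⅓)*9)*(-454/3) = -3/2*(-454/3) = 227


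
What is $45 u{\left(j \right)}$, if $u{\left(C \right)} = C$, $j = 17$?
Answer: $765$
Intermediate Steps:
$45 u{\left(j \right)} = 45 \cdot 17 = 765$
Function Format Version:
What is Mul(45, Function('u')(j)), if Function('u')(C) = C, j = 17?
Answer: 765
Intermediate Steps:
Mul(45, Function('u')(j)) = Mul(45, 17) = 765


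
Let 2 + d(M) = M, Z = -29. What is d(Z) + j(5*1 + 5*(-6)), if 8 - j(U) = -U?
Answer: -48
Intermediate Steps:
j(U) = 8 + U (j(U) = 8 - (-1)*U = 8 + U)
d(M) = -2 + M
d(Z) + j(5*1 + 5*(-6)) = (-2 - 29) + (8 + (5*1 + 5*(-6))) = -31 + (8 + (5 - 30)) = -31 + (8 - 25) = -31 - 17 = -48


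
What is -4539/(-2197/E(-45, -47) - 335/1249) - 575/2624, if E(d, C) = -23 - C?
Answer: 355441778461/7221492032 ≈ 49.220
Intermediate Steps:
-4539/(-2197/E(-45, -47) - 335/1249) - 575/2624 = -4539/(-2197/(-23 - 1*(-47)) - 335/1249) - 575/2624 = -4539/(-2197/(-23 + 47) - 335*1/1249) - 575*1/2624 = -4539/(-2197/24 - 335/1249) - 575/2624 = -4539/(-2752093/29976) - 575/2624 = -4539*(-29976/2752093) - 575/2624 = 136061064/2752093 - 575/2624 = 355441778461/7221492032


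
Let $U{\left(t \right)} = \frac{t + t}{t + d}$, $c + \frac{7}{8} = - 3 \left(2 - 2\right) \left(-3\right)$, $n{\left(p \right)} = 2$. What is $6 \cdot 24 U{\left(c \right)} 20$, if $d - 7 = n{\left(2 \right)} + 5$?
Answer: $-384$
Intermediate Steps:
$c = - \frac{7}{8}$ ($c = - \frac{7}{8} + - 3 \left(2 - 2\right) \left(-3\right) = - \frac{7}{8} + \left(-3\right) 0 \left(-3\right) = - \frac{7}{8} + 0 \left(-3\right) = - \frac{7}{8} + 0 = - \frac{7}{8} \approx -0.875$)
$d = 14$ ($d = 7 + \left(2 + 5\right) = 7 + 7 = 14$)
$U{\left(t \right)} = \frac{2 t}{14 + t}$ ($U{\left(t \right)} = \frac{t + t}{t + 14} = \frac{2 t}{14 + t}$)
$6 \cdot 24 U{\left(c \right)} 20 = 6 \cdot 24 \cdot 2 \left(- \frac{7}{8}\right) \frac{1}{14 - \frac{7}{8}} \cdot 20 = 144 \cdot 2 \left(- \frac{7}{8}\right) \frac{1}{\frac{105}{8}} \cdot 20 = 144 \cdot 2 \left(- \frac{7}{8}\right) \frac{8}{105} \cdot 20 = 144 \left(- \frac{2}{15}\right) 20 = \left(- \frac{96}{5}\right) 20 = -384$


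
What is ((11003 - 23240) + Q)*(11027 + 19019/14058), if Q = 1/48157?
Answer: -4152846667197940/30772323 ≈ -1.3495e+8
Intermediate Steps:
Q = 1/48157 ≈ 2.0765e-5
((11003 - 23240) + Q)*(11027 + 19019/14058) = ((11003 - 23240) + 1/48157)*(11027 + 19019/14058) = (-12237 + 1/48157)*(11027 + 19019*(1/14058)) = -589297208*(11027 + 1729/1278)/48157 = -589297208/48157*14094235/1278 = -4152846667197940/30772323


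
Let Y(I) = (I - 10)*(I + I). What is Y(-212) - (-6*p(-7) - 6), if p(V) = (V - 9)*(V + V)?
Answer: 95478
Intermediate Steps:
p(V) = 2*V*(-9 + V) (p(V) = (-9 + V)*(2*V) = 2*V*(-9 + V))
Y(I) = 2*I*(-10 + I) (Y(I) = (-10 + I)*(2*I) = 2*I*(-10 + I))
Y(-212) - (-6*p(-7) - 6) = 2*(-212)*(-10 - 212) - (-12*(-7)*(-9 - 7) - 6) = 2*(-212)*(-222) - (-12*(-7)*(-16) - 6) = 94128 - (-6*224 - 6) = 94128 - (-1344 - 6) = 94128 - 1*(-1350) = 94128 + 1350 = 95478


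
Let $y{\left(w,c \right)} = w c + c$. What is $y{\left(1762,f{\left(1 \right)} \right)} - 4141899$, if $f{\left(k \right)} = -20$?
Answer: $-4177159$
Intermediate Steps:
$y{\left(w,c \right)} = c + c w$ ($y{\left(w,c \right)} = c w + c = c + c w$)
$y{\left(1762,f{\left(1 \right)} \right)} - 4141899 = - 20 \left(1 + 1762\right) - 4141899 = \left(-20\right) 1763 - 4141899 = -35260 - 4141899 = -4177159$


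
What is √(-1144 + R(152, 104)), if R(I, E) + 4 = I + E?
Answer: 2*I*√223 ≈ 29.866*I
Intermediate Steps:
R(I, E) = -4 + E + I (R(I, E) = -4 + (I + E) = -4 + (E + I) = -4 + E + I)
√(-1144 + R(152, 104)) = √(-1144 + (-4 + 104 + 152)) = √(-1144 + 252) = √(-892) = 2*I*√223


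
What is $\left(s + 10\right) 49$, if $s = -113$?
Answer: $-5047$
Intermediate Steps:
$\left(s + 10\right) 49 = \left(-113 + 10\right) 49 = \left(-103\right) 49 = -5047$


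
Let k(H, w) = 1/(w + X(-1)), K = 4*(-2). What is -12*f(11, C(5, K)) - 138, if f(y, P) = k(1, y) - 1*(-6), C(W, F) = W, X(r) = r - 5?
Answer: -1062/5 ≈ -212.40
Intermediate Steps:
X(r) = -5 + r
K = -8
k(H, w) = 1/(-6 + w) (k(H, w) = 1/(w + (-5 - 1)) = 1/(w - 6) = 1/(-6 + w))
f(y, P) = 6 + 1/(-6 + y) (f(y, P) = 1/(-6 + y) - 1*(-6) = 1/(-6 + y) + 6 = 6 + 1/(-6 + y))
-12*f(11, C(5, K)) - 138 = -12*(-35 + 6*11)/(-6 + 11) - 138 = -12*(-35 + 66)/5 - 138 = -12*31/5 - 138 = -372/5 - 138 = -1062/5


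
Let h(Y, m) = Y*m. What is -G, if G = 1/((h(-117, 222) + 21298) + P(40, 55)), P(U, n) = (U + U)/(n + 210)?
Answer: 53/247812 ≈ 0.00021387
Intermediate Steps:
P(U, n) = 2*U/(210 + n) (P(U, n) = (2*U)/(210 + n) = 2*U/(210 + n))
G = -53/247812 (G = 1/((-117*222 + 21298) + 2*40/(210 + 55)) = 1/((-25974 + 21298) + 2*40/265) = 1/(-4676 + 2*40*(1/265)) = 1/(-4676 + 16/53) = 1/(-247812/53) = -53/247812 ≈ -0.00021387)
-G = -1*(-53/247812) = 53/247812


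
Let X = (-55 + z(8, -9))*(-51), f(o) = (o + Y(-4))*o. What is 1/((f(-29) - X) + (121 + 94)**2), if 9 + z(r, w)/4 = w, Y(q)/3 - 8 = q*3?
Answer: 1/40937 ≈ 2.4428e-5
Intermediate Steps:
Y(q) = 24 + 9*q (Y(q) = 24 + 3*(q*3) = 24 + 3*(3*q) = 24 + 9*q)
f(o) = o*(-12 + o) (f(o) = (o + (24 + 9*(-4)))*o = (o + (24 - 36))*o = (o - 12)*o = (-12 + o)*o = o*(-12 + o))
z(r, w) = -36 + 4*w
X = 6477 (X = (-55 + (-36 + 4*(-9)))*(-51) = (-55 + (-36 - 36))*(-51) = (-55 - 72)*(-51) = -127*(-51) = 6477)
1/((f(-29) - X) + (121 + 94)**2) = 1/((-29*(-12 - 29) - 1*6477) + (121 + 94)**2) = 1/((-29*(-41) - 6477) + 215**2) = 1/((1189 - 6477) + 46225) = 1/(-5288 + 46225) = 1/40937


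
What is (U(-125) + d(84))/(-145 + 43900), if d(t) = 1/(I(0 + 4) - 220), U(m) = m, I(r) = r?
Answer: -27001/9451080 ≈ -0.0028569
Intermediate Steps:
d(t) = -1/216 (d(t) = 1/((0 + 4) - 220) = 1/(4 - 220) = 1/(-216) = -1/216)
(U(-125) + d(84))/(-145 + 43900) = (-125 - 1/216)/(-145 + 43900) = -27001/216/43755 = -27001/216*1/43755 = -27001/9451080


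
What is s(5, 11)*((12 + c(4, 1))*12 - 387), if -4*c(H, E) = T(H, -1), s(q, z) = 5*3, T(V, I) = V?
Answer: -3825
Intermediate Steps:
s(q, z) = 15
c(H, E) = -H/4
s(5, 11)*((12 + c(4, 1))*12 - 387) = 15*((12 - 1/4*4)*12 - 387) = 15*((12 - 1)*12 - 387) = 15*(11*12 - 387) = 15*(132 - 387) = 15*(-255) = -3825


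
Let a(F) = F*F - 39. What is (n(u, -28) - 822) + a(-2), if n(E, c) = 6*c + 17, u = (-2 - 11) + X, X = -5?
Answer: -1008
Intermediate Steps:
a(F) = -39 + F² (a(F) = F² - 39 = -39 + F²)
u = -18 (u = (-2 - 11) - 5 = -13 - 5 = -18)
n(E, c) = 17 + 6*c
(n(u, -28) - 822) + a(-2) = ((17 + 6*(-28)) - 822) + (-39 + (-2)²) = ((17 - 168) - 822) + (-39 + 4) = (-151 - 822) - 35 = -973 - 35 = -1008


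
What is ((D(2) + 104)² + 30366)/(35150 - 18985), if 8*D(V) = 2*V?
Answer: 33029/12932 ≈ 2.5541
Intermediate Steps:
D(V) = V/4 (D(V) = (2*V)/8 = V/4)
((D(2) + 104)² + 30366)/(35150 - 18985) = (((¼)*2 + 104)² + 30366)/(35150 - 18985) = ((½ + 104)² + 30366)/16165 = ((209/2)² + 30366)*(1/16165) = (43681/4 + 30366)*(1/16165) = (165145/4)*(1/16165) = 33029/12932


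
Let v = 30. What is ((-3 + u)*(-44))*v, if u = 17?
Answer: -18480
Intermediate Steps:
((-3 + u)*(-44))*v = ((-3 + 17)*(-44))*30 = (14*(-44))*30 = -616*30 = -18480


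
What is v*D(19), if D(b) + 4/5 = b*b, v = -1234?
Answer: -2222434/5 ≈ -4.4449e+5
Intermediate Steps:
D(b) = -4/5 + b**2 (D(b) = -4/5 + b*b = -4/5 + b**2)
v*D(19) = -1234*(-4/5 + 19**2) = -1234*(-4/5 + 361) = -1234*1801/5 = -2222434/5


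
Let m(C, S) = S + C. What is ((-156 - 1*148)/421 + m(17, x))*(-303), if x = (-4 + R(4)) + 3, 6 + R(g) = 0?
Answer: -1183518/421 ≈ -2811.2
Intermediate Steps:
R(g) = -6 (R(g) = -6 + 0 = -6)
x = -7 (x = (-4 - 6) + 3 = -10 + 3 = -7)
m(C, S) = C + S
((-156 - 1*148)/421 + m(17, x))*(-303) = ((-156 - 1*148)/421 + (17 - 7))*(-303) = ((-156 - 148)*(1/421) + 10)*(-303) = (-304*1/421 + 10)*(-303) = (-304/421 + 10)*(-303) = (3906/421)*(-303) = -1183518/421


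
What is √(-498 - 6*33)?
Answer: 2*I*√174 ≈ 26.382*I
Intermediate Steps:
√(-498 - 6*33) = √(-498 - 198) = √(-696) = 2*I*√174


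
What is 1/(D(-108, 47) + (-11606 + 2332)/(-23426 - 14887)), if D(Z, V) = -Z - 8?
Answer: 38313/3840574 ≈ 0.0099759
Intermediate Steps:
D(Z, V) = -8 - Z
1/(D(-108, 47) + (-11606 + 2332)/(-23426 - 14887)) = 1/((-8 - 1*(-108)) + (-11606 + 2332)/(-23426 - 14887)) = 1/((-8 + 108) - 9274/(-38313)) = 1/(100 - 9274*(-1/38313)) = 1/(100 + 9274/38313) = 1/(3840574/38313) = 38313/3840574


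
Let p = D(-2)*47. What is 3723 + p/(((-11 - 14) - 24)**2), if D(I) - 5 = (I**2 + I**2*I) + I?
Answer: 8938876/2401 ≈ 3723.0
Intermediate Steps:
D(I) = 5 + I + I**2 + I**3 (D(I) = 5 + ((I**2 + I**2*I) + I) = 5 + ((I**2 + I**3) + I) = 5 + (I + I**2 + I**3) = 5 + I + I**2 + I**3)
p = -47 (p = (5 - 2 + (-2)**2 + (-2)**3)*47 = (5 - 2 + 4 - 8)*47 = -1*47 = -47)
3723 + p/(((-11 - 14) - 24)**2) = 3723 - 47/((-11 - 14) - 24)**2 = 3723 - 47/(-25 - 24)**2 = 3723 - 47/((-49)**2) = 3723 - 47/2401 = 8938876/2401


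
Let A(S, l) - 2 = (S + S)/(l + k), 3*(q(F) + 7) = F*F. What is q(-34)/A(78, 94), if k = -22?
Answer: 454/5 ≈ 90.800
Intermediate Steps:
q(F) = -7 + F²/3 (q(F) = -7 + (F*F)/3 = -7 + F²/3)
A(S, l) = 2 + 2*S/(-22 + l) (A(S, l) = 2 + (S + S)/(l - 22) = 2 + (2*S)/(-22 + l) = 2 + 2*S/(-22 + l))
q(-34)/A(78, 94) = (-7 + (⅓)*(-34)²)/((2*(-22 + 78 + 94)/(-22 + 94))) = (-7 + (⅓)*1156)/((2*150/72)) = (-7 + 1156/3)/((2*(1/72)*150)) = 1135/(3*(25/6)) = (1135/3)*(6/25) = 454/5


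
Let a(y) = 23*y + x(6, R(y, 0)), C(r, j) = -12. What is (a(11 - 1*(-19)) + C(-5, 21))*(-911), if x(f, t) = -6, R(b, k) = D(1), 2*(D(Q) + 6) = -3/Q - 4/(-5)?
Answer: -612192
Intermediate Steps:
D(Q) = -28/5 - 3/(2*Q) (D(Q) = -6 + (-3/Q - 4/(-5))/2 = -6 + (-3/Q - 4*(-⅕))/2 = -6 + (-3/Q + ⅘)/2 = -6 + (⅘ - 3/Q)/2 = -6 + (⅖ - 3/(2*Q)) = -28/5 - 3/(2*Q))
R(b, k) = -71/10 (R(b, k) = (⅒)*(-15 - 56*1)/1 = (⅒)*1*(-15 - 56) = (⅒)*1*(-71) = -71/10)
a(y) = -6 + 23*y (a(y) = 23*y - 6 = -6 + 23*y)
(a(11 - 1*(-19)) + C(-5, 21))*(-911) = ((-6 + 23*(11 - 1*(-19))) - 12)*(-911) = ((-6 + 23*(11 + 19)) - 12)*(-911) = ((-6 + 23*30) - 12)*(-911) = ((-6 + 690) - 12)*(-911) = (684 - 12)*(-911) = 672*(-911) = -612192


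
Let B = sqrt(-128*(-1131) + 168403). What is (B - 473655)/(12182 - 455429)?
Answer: 22555/21107 - sqrt(313171)/443247 ≈ 1.0673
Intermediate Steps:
B = sqrt(313171) (B = sqrt(144768 + 168403) = sqrt(313171) ≈ 559.62)
(B - 473655)/(12182 - 455429) = (sqrt(313171) - 473655)/(12182 - 455429) = (-473655 + sqrt(313171))/(-443247) = (-473655 + sqrt(313171))*(-1/443247) = 22555/21107 - sqrt(313171)/443247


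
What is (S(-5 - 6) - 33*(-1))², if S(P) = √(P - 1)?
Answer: 1077 + 132*I*√3 ≈ 1077.0 + 228.63*I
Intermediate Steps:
S(P) = √(-1 + P)
(S(-5 - 6) - 33*(-1))² = (√(-1 + (-5 - 6)) - 33*(-1))² = (√(-1 - 11) + 33)² = (√(-12) + 33)² = (2*I*√3 + 33)² = (33 + 2*I*√3)²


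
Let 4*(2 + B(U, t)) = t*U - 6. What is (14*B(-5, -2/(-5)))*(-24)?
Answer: 1344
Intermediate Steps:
B(U, t) = -7/2 + U*t/4 (B(U, t) = -2 + (t*U - 6)/4 = -2 + (U*t - 6)/4 = -2 + (-6 + U*t)/4 = -2 + (-3/2 + U*t/4) = -7/2 + U*t/4)
(14*B(-5, -2/(-5)))*(-24) = (14*(-7/2 + (¼)*(-5)*(-2/(-5))))*(-24) = (14*(-7/2 + (¼)*(-5)*(-2*(-⅕))))*(-24) = (14*(-7/2 + (¼)*(-5)*(⅖)))*(-24) = (14*(-7/2 - ½))*(-24) = (14*(-4))*(-24) = -56*(-24) = 1344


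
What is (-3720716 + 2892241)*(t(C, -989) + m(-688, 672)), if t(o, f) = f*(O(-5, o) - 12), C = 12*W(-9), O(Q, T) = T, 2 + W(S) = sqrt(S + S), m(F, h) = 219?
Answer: -29678459925 + 29497023900*I*sqrt(2) ≈ -2.9678e+10 + 4.1715e+10*I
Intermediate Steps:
W(S) = -2 + sqrt(2)*sqrt(S) (W(S) = -2 + sqrt(S + S) = -2 + sqrt(2*S) = -2 + sqrt(2)*sqrt(S))
C = -24 + 36*I*sqrt(2) (C = 12*(-2 + sqrt(2)*sqrt(-9)) = 12*(-2 + sqrt(2)*(3*I)) = 12*(-2 + 3*I*sqrt(2)) = -24 + 36*I*sqrt(2) ≈ -24.0 + 50.912*I)
t(o, f) = f*(-12 + o) (t(o, f) = f*(o - 12) = f*(-12 + o))
(-3720716 + 2892241)*(t(C, -989) + m(-688, 672)) = (-3720716 + 2892241)*(-989*(-12 + (-24 + 36*I*sqrt(2))) + 219) = -828475*(-989*(-36 + 36*I*sqrt(2)) + 219) = -828475*((35604 - 35604*I*sqrt(2)) + 219) = -828475*(35823 - 35604*I*sqrt(2)) = -29678459925 + 29497023900*I*sqrt(2)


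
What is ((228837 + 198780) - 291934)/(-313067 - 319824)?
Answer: -135683/632891 ≈ -0.21439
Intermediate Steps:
((228837 + 198780) - 291934)/(-313067 - 319824) = (427617 - 291934)/(-632891) = 135683*(-1/632891) = -135683/632891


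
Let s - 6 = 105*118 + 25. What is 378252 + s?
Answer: 390673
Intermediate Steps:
s = 12421 (s = 6 + (105*118 + 25) = 6 + (12390 + 25) = 6 + 12415 = 12421)
378252 + s = 378252 + 12421 = 390673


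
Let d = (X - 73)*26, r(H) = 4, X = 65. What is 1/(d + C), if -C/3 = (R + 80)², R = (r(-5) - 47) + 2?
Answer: -1/4771 ≈ -0.00020960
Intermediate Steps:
d = -208 (d = (65 - 73)*26 = -8*26 = -208)
R = -41 (R = (4 - 47) + 2 = -43 + 2 = -41)
C = -4563 (C = -3*(-41 + 80)² = -3*39² = -3*1521 = -4563)
1/(d + C) = 1/(-208 - 4563) = 1/(-4771) = -1/4771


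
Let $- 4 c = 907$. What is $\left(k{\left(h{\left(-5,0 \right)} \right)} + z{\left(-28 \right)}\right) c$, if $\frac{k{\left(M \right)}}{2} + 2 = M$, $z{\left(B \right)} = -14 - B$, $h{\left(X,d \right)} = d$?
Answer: $- \frac{4535}{2} \approx -2267.5$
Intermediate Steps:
$c = - \frac{907}{4}$ ($c = \left(- \frac{1}{4}\right) 907 = - \frac{907}{4} \approx -226.75$)
$k{\left(M \right)} = -4 + 2 M$
$\left(k{\left(h{\left(-5,0 \right)} \right)} + z{\left(-28 \right)}\right) c = \left(\left(-4 + 2 \cdot 0\right) - -14\right) \left(- \frac{907}{4}\right) = \left(\left(-4 + 0\right) + \left(-14 + 28\right)\right) \left(- \frac{907}{4}\right) = \left(-4 + 14\right) \left(- \frac{907}{4}\right) = 10 \left(- \frac{907}{4}\right) = - \frac{4535}{2}$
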